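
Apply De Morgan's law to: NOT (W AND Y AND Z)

NOT W OR NOT Y OR NOT Z
De Morgan's: NOT(AND of terms) = OR of negations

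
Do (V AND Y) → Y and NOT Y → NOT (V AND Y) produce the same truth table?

Yes, Contrapositive is always equivalent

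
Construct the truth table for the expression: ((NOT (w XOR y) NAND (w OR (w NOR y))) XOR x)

x | y | w | Output
------------------
0 | 0 | 0 | 0
0 | 0 | 1 | 1
0 | 1 | 0 | 1
0 | 1 | 1 | 0
1 | 0 | 0 | 1
1 | 0 | 1 | 0
1 | 1 | 0 | 0
1 | 1 | 1 | 1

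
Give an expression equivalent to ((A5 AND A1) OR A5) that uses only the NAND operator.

((((A5 NAND A1) NAND (A5 NAND A1)) NAND ((A5 NAND A1) NAND (A5 NAND A1))) NAND (A5 NAND A5))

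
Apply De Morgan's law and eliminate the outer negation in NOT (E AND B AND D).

NOT E OR NOT B OR NOT D
De Morgan's: NOT(AND of terms) = OR of negations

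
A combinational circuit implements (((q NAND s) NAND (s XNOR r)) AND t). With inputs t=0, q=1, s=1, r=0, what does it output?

Substituting: (((1 NAND 1) NAND (1 XNOR 0)) AND 0)
= 0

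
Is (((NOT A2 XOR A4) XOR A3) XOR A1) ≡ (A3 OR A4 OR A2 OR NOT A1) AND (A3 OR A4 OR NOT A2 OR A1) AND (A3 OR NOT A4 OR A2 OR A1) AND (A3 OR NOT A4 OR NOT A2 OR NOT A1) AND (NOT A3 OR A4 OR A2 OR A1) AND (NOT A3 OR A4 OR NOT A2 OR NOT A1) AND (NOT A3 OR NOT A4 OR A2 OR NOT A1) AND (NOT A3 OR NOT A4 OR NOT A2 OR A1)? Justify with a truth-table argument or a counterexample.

Yes, they are equivalent — the two output columns agree on all 16 assignments:
A3 | A4 | A2 | A1 | Expression 1 | Expression 2
-----------------------------------------------
0 | 0 | 0 | 0 | 1 | 1
0 | 0 | 0 | 1 | 0 | 0
0 | 0 | 1 | 0 | 0 | 0
0 | 0 | 1 | 1 | 1 | 1
0 | 1 | 0 | 0 | 0 | 0
0 | 1 | 0 | 1 | 1 | 1
0 | 1 | 1 | 0 | 1 | 1
0 | 1 | 1 | 1 | 0 | 0
1 | 0 | 0 | 0 | 0 | 0
1 | 0 | 0 | 1 | 1 | 1
1 | 0 | 1 | 0 | 1 | 1
1 | 0 | 1 | 1 | 0 | 0
1 | 1 | 0 | 0 | 1 | 1
1 | 1 | 0 | 1 | 0 | 0
1 | 1 | 1 | 0 | 0 | 0
1 | 1 | 1 | 1 | 1 | 1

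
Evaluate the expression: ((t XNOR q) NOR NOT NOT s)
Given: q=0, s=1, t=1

Substituting: ((1 XNOR 0) NOR NOT NOT 1)
= 0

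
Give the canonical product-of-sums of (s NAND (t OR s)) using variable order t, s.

ΠM(1, 3) = (t OR NOT s) AND (NOT t OR NOT s)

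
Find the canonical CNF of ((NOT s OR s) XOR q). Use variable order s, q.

(s OR NOT q) AND (NOT s OR NOT q)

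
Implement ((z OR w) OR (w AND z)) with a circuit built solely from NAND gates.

((((z NAND z) NAND (w NAND w)) NAND ((z NAND z) NAND (w NAND w))) NAND (((w NAND z) NAND (w NAND z)) NAND ((w NAND z) NAND (w NAND z))))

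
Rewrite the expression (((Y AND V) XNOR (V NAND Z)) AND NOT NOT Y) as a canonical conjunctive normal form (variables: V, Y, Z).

(V OR Y OR Z) AND (V OR Y OR NOT Z) AND (V OR NOT Y OR Z) AND (V OR NOT Y OR NOT Z) AND (NOT V OR Y OR Z) AND (NOT V OR Y OR NOT Z) AND (NOT V OR NOT Y OR NOT Z)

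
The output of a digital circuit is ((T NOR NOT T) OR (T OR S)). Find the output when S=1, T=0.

Substituting: ((0 NOR NOT 0) OR (0 OR 1))
= 1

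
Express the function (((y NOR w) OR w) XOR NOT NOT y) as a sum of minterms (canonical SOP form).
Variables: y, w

Σm(0, 1, 2) = (NOT y AND NOT w) OR (NOT y AND w) OR (y AND NOT w)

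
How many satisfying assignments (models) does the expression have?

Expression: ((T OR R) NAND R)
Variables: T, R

Satisfying assignments: (0,0), (1,0)
Count: 2 out of 4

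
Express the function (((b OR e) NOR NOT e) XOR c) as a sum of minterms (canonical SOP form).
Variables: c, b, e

Σm(4, 5, 6, 7) = (c AND NOT b AND NOT e) OR (c AND NOT b AND e) OR (c AND b AND NOT e) OR (c AND b AND e)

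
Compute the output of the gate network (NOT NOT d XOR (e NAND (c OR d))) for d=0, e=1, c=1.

Substituting: (NOT NOT 0 XOR (1 NAND (1 OR 0)))
= 0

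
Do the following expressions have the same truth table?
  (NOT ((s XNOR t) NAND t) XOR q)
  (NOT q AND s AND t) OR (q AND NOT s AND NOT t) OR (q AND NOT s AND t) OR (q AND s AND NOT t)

Yes, they are equivalent — the two output columns agree on all 8 assignments:
q | s | t | Expression 1 | Expression 2
---------------------------------------
0 | 0 | 0 | 0 | 0
0 | 0 | 1 | 0 | 0
0 | 1 | 0 | 0 | 0
0 | 1 | 1 | 1 | 1
1 | 0 | 0 | 1 | 1
1 | 0 | 1 | 1 | 1
1 | 1 | 0 | 1 | 1
1 | 1 | 1 | 0 | 0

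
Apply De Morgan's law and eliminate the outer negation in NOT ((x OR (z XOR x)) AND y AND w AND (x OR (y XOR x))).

NOT (x OR (z XOR x)) OR NOT y OR NOT w OR NOT (x OR (y XOR x))
De Morgan's: NOT(AND of terms) = OR of negations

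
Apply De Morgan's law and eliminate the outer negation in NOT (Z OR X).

NOT Z AND NOT X
De Morgan's: NOT(OR of terms) = AND of negations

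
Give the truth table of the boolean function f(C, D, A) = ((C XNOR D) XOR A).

C | D | A | Output
------------------
0 | 0 | 0 | 1
0 | 0 | 1 | 0
0 | 1 | 0 | 0
0 | 1 | 1 | 1
1 | 0 | 0 | 0
1 | 0 | 1 | 1
1 | 1 | 0 | 1
1 | 1 | 1 | 0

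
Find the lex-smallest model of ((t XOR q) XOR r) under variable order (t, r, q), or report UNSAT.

t=0, r=0, q=1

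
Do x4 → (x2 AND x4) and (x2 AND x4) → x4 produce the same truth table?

No, Converse is not equivalent to original (counterexample: x2=0, x4=1)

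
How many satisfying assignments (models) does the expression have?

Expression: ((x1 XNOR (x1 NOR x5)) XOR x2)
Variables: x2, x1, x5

Satisfying assignments: (0,0,1), (1,0,0), (1,1,0), (1,1,1)
Count: 4 out of 8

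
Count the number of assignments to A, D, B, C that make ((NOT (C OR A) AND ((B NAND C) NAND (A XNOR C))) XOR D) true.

Satisfying assignments: (0,1,0,0), (0,1,0,1), (0,1,1,0), (0,1,1,1), (1,1,0,0), (1,1,0,1), (1,1,1,0), (1,1,1,1)
Count: 8 out of 16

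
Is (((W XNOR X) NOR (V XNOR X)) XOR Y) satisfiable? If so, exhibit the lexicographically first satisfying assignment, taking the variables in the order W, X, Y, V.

W=0, X=0, Y=1, V=0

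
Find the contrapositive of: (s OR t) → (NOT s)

Contrapositive: s → NOT (s OR t)
Note: A statement and its contrapositive are logically equivalent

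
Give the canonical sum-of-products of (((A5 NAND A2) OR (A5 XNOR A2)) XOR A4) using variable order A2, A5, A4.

Σm(0, 2, 4, 6) = (NOT A2 AND NOT A5 AND NOT A4) OR (NOT A2 AND A5 AND NOT A4) OR (A2 AND NOT A5 AND NOT A4) OR (A2 AND A5 AND NOT A4)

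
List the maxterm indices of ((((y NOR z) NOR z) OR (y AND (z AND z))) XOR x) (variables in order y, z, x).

ΠM(0, 2, 5, 7) = (y OR z OR x) AND (y OR NOT z OR x) AND (NOT y OR z OR NOT x) AND (NOT y OR NOT z OR NOT x)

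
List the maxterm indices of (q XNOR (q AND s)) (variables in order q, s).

ΠM(2) = (NOT q OR s)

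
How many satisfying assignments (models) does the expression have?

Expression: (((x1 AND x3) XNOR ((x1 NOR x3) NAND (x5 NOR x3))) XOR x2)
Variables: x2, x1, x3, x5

Satisfying assignments: (0,0,0,0), (0,1,1,0), (0,1,1,1), (1,0,0,1), (1,0,1,0), (1,0,1,1), (1,1,0,0), (1,1,0,1)
Count: 8 out of 16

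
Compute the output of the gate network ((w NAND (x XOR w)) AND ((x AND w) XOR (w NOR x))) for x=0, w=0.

Substituting: ((0 NAND (0 XOR 0)) AND ((0 AND 0) XOR (0 NOR 0)))
= 1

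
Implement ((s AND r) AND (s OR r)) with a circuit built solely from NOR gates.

((((s NOR s) NOR (r NOR r)) NOR ((s NOR s) NOR (r NOR r))) NOR (((s NOR r) NOR (s NOR r)) NOR ((s NOR r) NOR (s NOR r))))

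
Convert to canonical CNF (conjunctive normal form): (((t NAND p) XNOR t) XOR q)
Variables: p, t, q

(p OR t OR q) AND (p OR NOT t OR NOT q) AND (NOT p OR t OR q) AND (NOT p OR NOT t OR q)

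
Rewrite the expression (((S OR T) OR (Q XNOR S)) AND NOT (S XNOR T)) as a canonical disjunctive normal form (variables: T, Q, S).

(NOT T AND NOT Q AND S) OR (NOT T AND Q AND S) OR (T AND NOT Q AND NOT S) OR (T AND Q AND NOT S)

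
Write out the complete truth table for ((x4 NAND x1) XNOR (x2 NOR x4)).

x1 | x2 | x4 | Output
---------------------
0 | 0 | 0 | 1
0 | 0 | 1 | 0
0 | 1 | 0 | 0
0 | 1 | 1 | 0
1 | 0 | 0 | 1
1 | 0 | 1 | 1
1 | 1 | 0 | 0
1 | 1 | 1 | 1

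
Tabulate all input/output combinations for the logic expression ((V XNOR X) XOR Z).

X | Z | V | Output
------------------
0 | 0 | 0 | 1
0 | 0 | 1 | 0
0 | 1 | 0 | 0
0 | 1 | 1 | 1
1 | 0 | 0 | 0
1 | 0 | 1 | 1
1 | 1 | 0 | 1
1 | 1 | 1 | 0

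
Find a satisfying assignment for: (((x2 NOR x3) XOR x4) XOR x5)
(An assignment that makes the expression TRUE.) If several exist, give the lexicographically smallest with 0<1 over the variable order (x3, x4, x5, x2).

x3=0, x4=0, x5=0, x2=0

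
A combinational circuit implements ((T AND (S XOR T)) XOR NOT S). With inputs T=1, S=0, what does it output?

Substituting: ((1 AND (0 XOR 1)) XOR NOT 0)
= 0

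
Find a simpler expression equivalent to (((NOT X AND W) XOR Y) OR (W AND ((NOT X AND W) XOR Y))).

By absorption (E OR (E AND v) = E):
= ((NOT X AND W) XOR Y)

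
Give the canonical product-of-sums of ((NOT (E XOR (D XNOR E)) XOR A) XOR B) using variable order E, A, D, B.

ΠM(0, 3, 5, 6, 8, 11, 13, 14) = (E OR A OR D OR B) AND (E OR A OR NOT D OR NOT B) AND (E OR NOT A OR D OR NOT B) AND (E OR NOT A OR NOT D OR B) AND (NOT E OR A OR D OR B) AND (NOT E OR A OR NOT D OR NOT B) AND (NOT E OR NOT A OR D OR NOT B) AND (NOT E OR NOT A OR NOT D OR B)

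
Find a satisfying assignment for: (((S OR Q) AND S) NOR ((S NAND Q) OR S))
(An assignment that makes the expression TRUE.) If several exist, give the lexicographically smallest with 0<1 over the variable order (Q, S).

UNSATISFIABLE - no assignment makes this expression true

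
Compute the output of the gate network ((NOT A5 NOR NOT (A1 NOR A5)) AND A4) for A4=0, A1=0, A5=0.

Substituting: ((NOT 0 NOR NOT (0 NOR 0)) AND 0)
= 0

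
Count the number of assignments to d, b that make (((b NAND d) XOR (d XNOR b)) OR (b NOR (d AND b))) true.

Satisfying assignments: (0,0), (0,1), (1,0), (1,1)
Count: 4 out of 4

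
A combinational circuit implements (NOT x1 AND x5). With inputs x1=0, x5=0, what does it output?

Substituting: (NOT 0 AND 0)
= 0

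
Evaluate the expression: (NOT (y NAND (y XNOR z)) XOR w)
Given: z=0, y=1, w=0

Substituting: (NOT (1 NAND (1 XNOR 0)) XOR 0)
= 0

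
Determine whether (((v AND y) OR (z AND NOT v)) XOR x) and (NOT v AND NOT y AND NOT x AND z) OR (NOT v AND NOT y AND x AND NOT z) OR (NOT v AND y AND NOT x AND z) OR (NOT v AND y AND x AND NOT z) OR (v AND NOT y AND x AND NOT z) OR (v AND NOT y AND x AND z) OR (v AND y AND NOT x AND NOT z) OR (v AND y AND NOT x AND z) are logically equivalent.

Yes, they are equivalent — the two output columns agree on all 16 assignments:
v | y | x | z | Expression 1 | Expression 2
-------------------------------------------
0 | 0 | 0 | 0 | 0 | 0
0 | 0 | 0 | 1 | 1 | 1
0 | 0 | 1 | 0 | 1 | 1
0 | 0 | 1 | 1 | 0 | 0
0 | 1 | 0 | 0 | 0 | 0
0 | 1 | 0 | 1 | 1 | 1
0 | 1 | 1 | 0 | 1 | 1
0 | 1 | 1 | 1 | 0 | 0
1 | 0 | 0 | 0 | 0 | 0
1 | 0 | 0 | 1 | 0 | 0
1 | 0 | 1 | 0 | 1 | 1
1 | 0 | 1 | 1 | 1 | 1
1 | 1 | 0 | 0 | 1 | 1
1 | 1 | 0 | 1 | 1 | 1
1 | 1 | 1 | 0 | 0 | 0
1 | 1 | 1 | 1 | 0 | 0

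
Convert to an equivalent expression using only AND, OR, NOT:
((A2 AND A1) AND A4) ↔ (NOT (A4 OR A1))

(((A2 AND A1) AND A4) AND (NOT (A4 OR A1))) OR (NOT ((A2 AND A1) AND A4) AND (A4 OR A1))
(Biconditional = both true or both false)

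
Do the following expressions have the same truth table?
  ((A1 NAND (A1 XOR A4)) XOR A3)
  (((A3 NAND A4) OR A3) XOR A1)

No. Counterexample: with A1=0, A4=0, A3=1, Expression 1 = 0 but Expression 2 = 1.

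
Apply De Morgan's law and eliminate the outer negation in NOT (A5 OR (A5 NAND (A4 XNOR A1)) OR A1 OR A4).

NOT A5 AND NOT (A5 NAND (A4 XNOR A1)) AND NOT A1 AND NOT A4
De Morgan's: NOT(OR of terms) = AND of negations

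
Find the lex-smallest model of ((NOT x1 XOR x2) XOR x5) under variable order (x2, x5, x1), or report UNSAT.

x2=0, x5=0, x1=0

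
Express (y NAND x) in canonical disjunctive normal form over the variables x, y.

(NOT x AND NOT y) OR (NOT x AND y) OR (x AND NOT y)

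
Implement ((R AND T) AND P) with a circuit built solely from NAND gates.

((((R NAND T) NAND (R NAND T)) NAND P) NAND (((R NAND T) NAND (R NAND T)) NAND P))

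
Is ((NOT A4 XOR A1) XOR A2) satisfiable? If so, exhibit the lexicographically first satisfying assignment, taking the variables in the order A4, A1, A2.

A4=0, A1=0, A2=0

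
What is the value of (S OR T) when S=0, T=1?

Substituting: (0 OR 1)
= 1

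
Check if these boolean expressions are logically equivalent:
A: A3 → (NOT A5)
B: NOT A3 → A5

No, Inverse is not equivalent to original (counterexample: A3=0, A5=0)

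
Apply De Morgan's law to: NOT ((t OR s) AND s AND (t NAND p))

NOT (t OR s) OR NOT s OR NOT (t NAND p)
De Morgan's: NOT(AND of terms) = OR of negations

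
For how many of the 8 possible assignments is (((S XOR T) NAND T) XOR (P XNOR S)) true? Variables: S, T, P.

Satisfying assignments: (0,0,1), (0,1,0), (1,0,0), (1,1,0)
Count: 4 out of 8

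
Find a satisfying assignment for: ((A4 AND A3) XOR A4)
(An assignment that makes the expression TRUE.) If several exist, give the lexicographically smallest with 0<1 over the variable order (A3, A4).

A3=0, A4=1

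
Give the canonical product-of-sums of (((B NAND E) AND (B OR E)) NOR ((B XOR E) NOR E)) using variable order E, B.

ΠM(0, 1, 2) = (E OR B) AND (E OR NOT B) AND (NOT E OR B)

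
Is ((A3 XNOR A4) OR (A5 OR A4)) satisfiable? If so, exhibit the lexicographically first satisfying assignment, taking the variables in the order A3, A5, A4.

A3=0, A5=0, A4=0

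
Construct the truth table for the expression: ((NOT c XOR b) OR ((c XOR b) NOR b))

b | c | Output
--------------
0 | 0 | 1
0 | 1 | 0
1 | 0 | 0
1 | 1 | 1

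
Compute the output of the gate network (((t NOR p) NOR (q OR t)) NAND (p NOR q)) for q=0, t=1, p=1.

Substituting: (((1 NOR 1) NOR (0 OR 1)) NAND (1 NOR 0))
= 1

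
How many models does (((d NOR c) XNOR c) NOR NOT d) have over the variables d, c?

Satisfying assignments: (1,1)
Count: 1 out of 4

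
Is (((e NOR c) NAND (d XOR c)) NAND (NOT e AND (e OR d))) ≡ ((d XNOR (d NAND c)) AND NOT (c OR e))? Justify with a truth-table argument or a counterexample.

No. Counterexample: with e=0, d=0, c=0, Expression 1 = 1 but Expression 2 = 0.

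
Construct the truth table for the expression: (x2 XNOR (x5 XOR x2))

x5 | x2 | Output
----------------
0 | 0 | 1
0 | 1 | 1
1 | 0 | 0
1 | 1 | 0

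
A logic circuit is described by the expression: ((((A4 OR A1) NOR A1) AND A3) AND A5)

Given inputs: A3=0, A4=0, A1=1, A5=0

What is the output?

Substituting: ((((0 OR 1) NOR 1) AND 0) AND 0)
= 0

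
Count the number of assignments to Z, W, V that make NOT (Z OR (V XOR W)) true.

Satisfying assignments: (0,0,0), (0,1,1)
Count: 2 out of 8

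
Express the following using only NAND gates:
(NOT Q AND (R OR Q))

(((Q NAND Q) NAND ((R NAND R) NAND (Q NAND Q))) NAND ((Q NAND Q) NAND ((R NAND R) NAND (Q NAND Q))))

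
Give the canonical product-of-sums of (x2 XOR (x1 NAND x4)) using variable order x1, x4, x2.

ΠM(1, 3, 5, 6) = (x1 OR x4 OR NOT x2) AND (x1 OR NOT x4 OR NOT x2) AND (NOT x1 OR x4 OR NOT x2) AND (NOT x1 OR NOT x4 OR x2)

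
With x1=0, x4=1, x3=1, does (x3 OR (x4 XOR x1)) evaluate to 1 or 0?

Substituting: (1 OR (1 XOR 0))
= 1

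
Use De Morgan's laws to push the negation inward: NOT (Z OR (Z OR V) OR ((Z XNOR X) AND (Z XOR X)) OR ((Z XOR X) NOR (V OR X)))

NOT Z AND NOT (Z OR V) AND NOT ((Z XNOR X) AND (Z XOR X)) AND NOT ((Z XOR X) NOR (V OR X))
De Morgan's: NOT(OR of terms) = AND of negations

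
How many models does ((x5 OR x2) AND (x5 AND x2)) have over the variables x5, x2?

Satisfying assignments: (1,1)
Count: 1 out of 4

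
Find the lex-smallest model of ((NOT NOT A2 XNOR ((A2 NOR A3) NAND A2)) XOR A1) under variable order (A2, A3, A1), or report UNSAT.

A2=0, A3=0, A1=1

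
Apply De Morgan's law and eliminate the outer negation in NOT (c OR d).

NOT c AND NOT d
De Morgan's: NOT(OR of terms) = AND of negations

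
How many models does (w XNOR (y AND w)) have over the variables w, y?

Satisfying assignments: (0,0), (0,1), (1,1)
Count: 3 out of 4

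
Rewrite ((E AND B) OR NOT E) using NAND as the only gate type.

((((E NAND B) NAND (E NAND B)) NAND ((E NAND B) NAND (E NAND B))) NAND ((E NAND E) NAND (E NAND E)))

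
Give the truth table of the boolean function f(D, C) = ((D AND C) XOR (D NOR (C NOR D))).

D | C | Output
--------------
0 | 0 | 0
0 | 1 | 1
1 | 0 | 0
1 | 1 | 1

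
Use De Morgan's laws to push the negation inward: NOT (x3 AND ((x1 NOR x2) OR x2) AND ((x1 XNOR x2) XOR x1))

NOT x3 OR NOT ((x1 NOR x2) OR x2) OR NOT ((x1 XNOR x2) XOR x1)
De Morgan's: NOT(AND of terms) = OR of negations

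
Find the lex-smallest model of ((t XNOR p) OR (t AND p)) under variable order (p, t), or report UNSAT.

p=0, t=0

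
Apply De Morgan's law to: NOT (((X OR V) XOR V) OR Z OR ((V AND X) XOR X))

NOT ((X OR V) XOR V) AND NOT Z AND NOT ((V AND X) XOR X)
De Morgan's: NOT(OR of terms) = AND of negations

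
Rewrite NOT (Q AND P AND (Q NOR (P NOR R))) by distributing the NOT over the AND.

NOT Q OR NOT P OR NOT (Q NOR (P NOR R))
De Morgan's: NOT(AND of terms) = OR of negations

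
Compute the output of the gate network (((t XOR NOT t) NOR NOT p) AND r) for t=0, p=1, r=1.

Substituting: (((0 XOR NOT 0) NOR NOT 1) AND 1)
= 0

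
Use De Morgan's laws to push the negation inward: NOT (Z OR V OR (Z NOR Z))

NOT Z AND NOT V AND NOT (Z NOR Z)
De Morgan's: NOT(OR of terms) = AND of negations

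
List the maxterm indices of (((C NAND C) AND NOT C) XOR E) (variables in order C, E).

ΠM(1, 2) = (C OR NOT E) AND (NOT C OR E)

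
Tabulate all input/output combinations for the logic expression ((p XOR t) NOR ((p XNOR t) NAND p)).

p | t | Output
--------------
0 | 0 | 0
0 | 1 | 0
1 | 0 | 0
1 | 1 | 1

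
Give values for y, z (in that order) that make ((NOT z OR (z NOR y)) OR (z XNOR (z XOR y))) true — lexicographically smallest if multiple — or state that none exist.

y=0, z=0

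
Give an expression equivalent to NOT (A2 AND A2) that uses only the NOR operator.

(((A2 NOR A2) NOR (A2 NOR A2)) NOR ((A2 NOR A2) NOR (A2 NOR A2)))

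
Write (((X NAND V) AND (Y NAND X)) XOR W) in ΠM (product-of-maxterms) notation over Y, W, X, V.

ΠM(3, 4, 5, 6, 10, 11, 12, 13) = (Y OR W OR NOT X OR NOT V) AND (Y OR NOT W OR X OR V) AND (Y OR NOT W OR X OR NOT V) AND (Y OR NOT W OR NOT X OR V) AND (NOT Y OR W OR NOT X OR V) AND (NOT Y OR W OR NOT X OR NOT V) AND (NOT Y OR NOT W OR X OR V) AND (NOT Y OR NOT W OR X OR NOT V)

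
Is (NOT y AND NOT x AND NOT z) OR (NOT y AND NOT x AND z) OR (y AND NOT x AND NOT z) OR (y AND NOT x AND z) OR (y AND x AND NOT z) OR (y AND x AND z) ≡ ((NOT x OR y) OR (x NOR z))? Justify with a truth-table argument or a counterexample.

Yes, they are equivalent — the two output columns agree on all 8 assignments:
y | x | z | Expression 1 | Expression 2
---------------------------------------
0 | 0 | 0 | 1 | 1
0 | 0 | 1 | 1 | 1
0 | 1 | 0 | 0 | 0
0 | 1 | 1 | 0 | 0
1 | 0 | 0 | 1 | 1
1 | 0 | 1 | 1 | 1
1 | 1 | 0 | 1 | 1
1 | 1 | 1 | 1 | 1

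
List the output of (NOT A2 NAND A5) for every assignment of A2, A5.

A2 | A5 | Output
----------------
0 | 0 | 1
0 | 1 | 0
1 | 0 | 1
1 | 1 | 1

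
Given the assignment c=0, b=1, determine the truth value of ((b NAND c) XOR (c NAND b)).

Substituting: ((1 NAND 0) XOR (0 NAND 1))
= 0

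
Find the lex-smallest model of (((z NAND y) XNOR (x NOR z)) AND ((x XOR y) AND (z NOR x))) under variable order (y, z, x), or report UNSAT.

y=1, z=0, x=0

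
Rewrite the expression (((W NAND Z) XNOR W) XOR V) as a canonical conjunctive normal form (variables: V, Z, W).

(V OR Z OR W) AND (V OR NOT Z OR W) AND (V OR NOT Z OR NOT W) AND (NOT V OR Z OR NOT W)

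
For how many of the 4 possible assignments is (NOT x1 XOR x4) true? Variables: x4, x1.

Satisfying assignments: (0,0), (1,1)
Count: 2 out of 4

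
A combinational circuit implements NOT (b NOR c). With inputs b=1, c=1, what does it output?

Substituting: NOT (1 NOR 1)
= 1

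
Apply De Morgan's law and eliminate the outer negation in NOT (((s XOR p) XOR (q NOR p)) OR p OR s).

NOT ((s XOR p) XOR (q NOR p)) AND NOT p AND NOT s
De Morgan's: NOT(OR of terms) = AND of negations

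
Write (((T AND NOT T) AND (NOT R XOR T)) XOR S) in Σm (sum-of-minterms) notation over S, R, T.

Σm(4, 5, 6, 7) = (S AND NOT R AND NOT T) OR (S AND NOT R AND T) OR (S AND R AND NOT T) OR (S AND R AND T)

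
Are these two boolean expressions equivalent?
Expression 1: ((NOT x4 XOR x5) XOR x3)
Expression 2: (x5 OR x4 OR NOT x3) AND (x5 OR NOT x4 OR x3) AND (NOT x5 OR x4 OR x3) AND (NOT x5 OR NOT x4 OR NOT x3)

Yes, they are equivalent — the two output columns agree on all 8 assignments:
x5 | x4 | x3 | Expression 1 | Expression 2
------------------------------------------
0 | 0 | 0 | 1 | 1
0 | 0 | 1 | 0 | 0
0 | 1 | 0 | 0 | 0
0 | 1 | 1 | 1 | 1
1 | 0 | 0 | 0 | 0
1 | 0 | 1 | 1 | 1
1 | 1 | 0 | 1 | 1
1 | 1 | 1 | 0 | 0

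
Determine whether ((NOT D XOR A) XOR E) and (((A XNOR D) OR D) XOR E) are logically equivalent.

No. Counterexample: with A=0, D=1, E=0, Expression 1 = 0 but Expression 2 = 1.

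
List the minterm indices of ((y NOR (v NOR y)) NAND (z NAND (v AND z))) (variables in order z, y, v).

Σm(0, 2, 3, 4, 5, 6, 7) = (NOT z AND NOT y AND NOT v) OR (NOT z AND y AND NOT v) OR (NOT z AND y AND v) OR (z AND NOT y AND NOT v) OR (z AND NOT y AND v) OR (z AND y AND NOT v) OR (z AND y AND v)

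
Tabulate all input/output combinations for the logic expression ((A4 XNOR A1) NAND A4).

A4 | A1 | Output
----------------
0 | 0 | 1
0 | 1 | 1
1 | 0 | 1
1 | 1 | 0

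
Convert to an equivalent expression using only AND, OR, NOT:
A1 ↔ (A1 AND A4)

(A1 AND (A1 AND A4)) OR (NOT A1 AND NOT (A1 AND A4))
(Biconditional = both true or both false)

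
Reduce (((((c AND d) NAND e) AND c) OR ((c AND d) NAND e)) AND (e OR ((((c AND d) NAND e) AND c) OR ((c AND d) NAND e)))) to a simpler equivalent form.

By absorption (E AND (E OR v) = E) then absorption (E OR (E AND v) = E):
= ((c AND d) NAND e)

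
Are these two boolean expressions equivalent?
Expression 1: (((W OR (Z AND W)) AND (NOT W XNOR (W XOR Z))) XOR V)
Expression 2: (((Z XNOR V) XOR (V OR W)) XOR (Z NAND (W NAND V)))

No. Counterexample: with Z=0, W=0, V=1, Expression 1 = 1 but Expression 2 = 0.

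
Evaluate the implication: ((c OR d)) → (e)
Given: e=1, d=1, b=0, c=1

Antecedent ((c OR d)) = 1; consequent (e) = 1.
1 → 1 = 1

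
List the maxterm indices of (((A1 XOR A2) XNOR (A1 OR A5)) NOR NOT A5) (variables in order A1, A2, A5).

ΠM(0, 2, 3, 4, 5, 6) = (A1 OR A2 OR A5) AND (A1 OR NOT A2 OR A5) AND (A1 OR NOT A2 OR NOT A5) AND (NOT A1 OR A2 OR A5) AND (NOT A1 OR A2 OR NOT A5) AND (NOT A1 OR NOT A2 OR A5)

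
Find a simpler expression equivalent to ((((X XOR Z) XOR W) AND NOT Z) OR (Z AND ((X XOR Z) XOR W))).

By distribution ((E AND v) OR (E AND NOT v) = E):
= ((X XOR Z) XOR W)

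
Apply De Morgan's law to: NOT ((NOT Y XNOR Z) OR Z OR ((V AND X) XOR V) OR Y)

NOT (NOT Y XNOR Z) AND NOT Z AND NOT ((V AND X) XOR V) AND NOT Y
De Morgan's: NOT(OR of terms) = AND of negations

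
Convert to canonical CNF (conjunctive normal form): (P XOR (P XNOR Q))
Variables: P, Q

(P OR NOT Q) AND (NOT P OR NOT Q)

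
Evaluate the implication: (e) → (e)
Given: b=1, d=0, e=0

Antecedent (e) = 0; consequent (e) = 0.
0 → 0 = 1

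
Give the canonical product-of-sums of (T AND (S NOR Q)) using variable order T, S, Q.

ΠM(0, 1, 2, 3, 5, 6, 7) = (T OR S OR Q) AND (T OR S OR NOT Q) AND (T OR NOT S OR Q) AND (T OR NOT S OR NOT Q) AND (NOT T OR S OR NOT Q) AND (NOT T OR NOT S OR Q) AND (NOT T OR NOT S OR NOT Q)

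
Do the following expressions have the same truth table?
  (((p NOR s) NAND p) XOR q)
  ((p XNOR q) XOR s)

No. Counterexample: with q=0, s=0, p=1, Expression 1 = 1 but Expression 2 = 0.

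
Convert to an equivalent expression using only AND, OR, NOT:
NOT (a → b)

a AND NOT b
(Negated implication: NOT(A → B) = A AND NOT B)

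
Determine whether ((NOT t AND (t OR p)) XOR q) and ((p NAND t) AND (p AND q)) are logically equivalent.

No. Counterexample: with q=0, p=1, t=0, Expression 1 = 1 but Expression 2 = 0.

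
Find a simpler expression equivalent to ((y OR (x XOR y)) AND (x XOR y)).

By absorption (E AND (E OR v) = E):
= (x XOR y)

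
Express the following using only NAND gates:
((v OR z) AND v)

((((v NAND v) NAND (z NAND z)) NAND v) NAND (((v NAND v) NAND (z NAND z)) NAND v))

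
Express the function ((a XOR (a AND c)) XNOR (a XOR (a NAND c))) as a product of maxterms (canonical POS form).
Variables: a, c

ΠM(0, 1, 2, 3) = (a OR c) AND (a OR NOT c) AND (NOT a OR c) AND (NOT a OR NOT c)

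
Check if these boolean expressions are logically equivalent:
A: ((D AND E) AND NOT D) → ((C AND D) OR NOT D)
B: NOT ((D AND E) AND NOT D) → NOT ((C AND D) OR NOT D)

No, Inverse is not equivalent to original (counterexample: C=0, D=0, E=0)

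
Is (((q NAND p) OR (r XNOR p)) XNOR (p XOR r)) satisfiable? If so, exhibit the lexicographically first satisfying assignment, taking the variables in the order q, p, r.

q=0, p=0, r=1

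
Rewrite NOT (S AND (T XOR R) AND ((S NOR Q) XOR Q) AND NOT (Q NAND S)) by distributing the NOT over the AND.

NOT S OR NOT (T XOR R) OR NOT ((S NOR Q) XOR Q) OR (Q NAND S)
De Morgan's: NOT(AND of terms) = OR of negations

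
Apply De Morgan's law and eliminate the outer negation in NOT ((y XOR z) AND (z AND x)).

NOT (y XOR z) OR NOT (z AND x)
De Morgan's: NOT(AND of terms) = OR of negations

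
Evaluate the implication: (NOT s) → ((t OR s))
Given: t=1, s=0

Antecedent (NOT s) = 1; consequent ((t OR s)) = 1.
1 → 1 = 1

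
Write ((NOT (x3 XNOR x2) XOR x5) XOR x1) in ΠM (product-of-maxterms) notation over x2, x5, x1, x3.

ΠM(0, 3, 5, 6, 9, 10, 12, 15) = (x2 OR x5 OR x1 OR x3) AND (x2 OR x5 OR NOT x1 OR NOT x3) AND (x2 OR NOT x5 OR x1 OR NOT x3) AND (x2 OR NOT x5 OR NOT x1 OR x3) AND (NOT x2 OR x5 OR x1 OR NOT x3) AND (NOT x2 OR x5 OR NOT x1 OR x3) AND (NOT x2 OR NOT x5 OR x1 OR x3) AND (NOT x2 OR NOT x5 OR NOT x1 OR NOT x3)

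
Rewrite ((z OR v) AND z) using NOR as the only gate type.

((((z NOR v) NOR (z NOR v)) NOR ((z NOR v) NOR (z NOR v))) NOR (z NOR z))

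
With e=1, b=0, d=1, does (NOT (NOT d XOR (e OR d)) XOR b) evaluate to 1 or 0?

Substituting: (NOT (NOT 1 XOR (1 OR 1)) XOR 0)
= 0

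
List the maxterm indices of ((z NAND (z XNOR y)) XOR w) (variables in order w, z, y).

ΠM(3, 4, 5, 6) = (w OR NOT z OR NOT y) AND (NOT w OR z OR y) AND (NOT w OR z OR NOT y) AND (NOT w OR NOT z OR y)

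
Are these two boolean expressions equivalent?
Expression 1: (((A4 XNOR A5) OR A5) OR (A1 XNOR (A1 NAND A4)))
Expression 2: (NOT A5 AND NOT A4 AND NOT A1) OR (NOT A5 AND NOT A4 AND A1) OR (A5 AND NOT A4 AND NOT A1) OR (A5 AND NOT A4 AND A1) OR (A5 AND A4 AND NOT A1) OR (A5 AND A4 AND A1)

Yes, they are equivalent — the two output columns agree on all 8 assignments:
A5 | A4 | A1 | Expression 1 | Expression 2
------------------------------------------
0 | 0 | 0 | 1 | 1
0 | 0 | 1 | 1 | 1
0 | 1 | 0 | 0 | 0
0 | 1 | 1 | 0 | 0
1 | 0 | 0 | 1 | 1
1 | 0 | 1 | 1 | 1
1 | 1 | 0 | 1 | 1
1 | 1 | 1 | 1 | 1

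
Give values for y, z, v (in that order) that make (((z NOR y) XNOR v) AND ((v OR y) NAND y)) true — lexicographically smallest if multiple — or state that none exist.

y=0, z=0, v=1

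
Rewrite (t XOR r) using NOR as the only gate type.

((((t NOR r) NOR (t NOR r)) NOR ((t NOR r) NOR (t NOR r))) NOR ((((t NOR t) NOR (r NOR r)) NOR ((t NOR t) NOR (r NOR r))) NOR (((t NOR t) NOR (r NOR r)) NOR ((t NOR t) NOR (r NOR r)))))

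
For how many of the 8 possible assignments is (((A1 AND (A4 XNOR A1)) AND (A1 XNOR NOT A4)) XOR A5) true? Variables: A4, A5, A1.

Satisfying assignments: (0,1,0), (0,1,1), (1,1,0), (1,1,1)
Count: 4 out of 8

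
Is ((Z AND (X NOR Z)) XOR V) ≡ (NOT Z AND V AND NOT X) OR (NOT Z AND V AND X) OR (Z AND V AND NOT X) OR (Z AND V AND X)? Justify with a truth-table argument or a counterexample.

Yes, they are equivalent — the two output columns agree on all 8 assignments:
Z | V | X | Expression 1 | Expression 2
---------------------------------------
0 | 0 | 0 | 0 | 0
0 | 0 | 1 | 0 | 0
0 | 1 | 0 | 1 | 1
0 | 1 | 1 | 1 | 1
1 | 0 | 0 | 0 | 0
1 | 0 | 1 | 0 | 0
1 | 1 | 0 | 1 | 1
1 | 1 | 1 | 1 | 1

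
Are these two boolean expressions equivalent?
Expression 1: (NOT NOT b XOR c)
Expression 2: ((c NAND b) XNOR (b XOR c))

No. Counterexample: with c=1, b=1, Expression 1 = 0 but Expression 2 = 1.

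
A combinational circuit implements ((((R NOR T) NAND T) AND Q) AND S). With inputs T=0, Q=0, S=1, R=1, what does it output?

Substituting: ((((1 NOR 0) NAND 0) AND 0) AND 1)
= 0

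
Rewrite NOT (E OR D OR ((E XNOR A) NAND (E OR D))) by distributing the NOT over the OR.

NOT E AND NOT D AND NOT ((E XNOR A) NAND (E OR D))
De Morgan's: NOT(OR of terms) = AND of negations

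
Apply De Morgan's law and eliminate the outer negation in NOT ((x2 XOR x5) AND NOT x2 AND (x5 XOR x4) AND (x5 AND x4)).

NOT (x2 XOR x5) OR x2 OR NOT (x5 XOR x4) OR NOT (x5 AND x4)
De Morgan's: NOT(AND of terms) = OR of negations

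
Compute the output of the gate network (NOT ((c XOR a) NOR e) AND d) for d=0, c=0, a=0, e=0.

Substituting: (NOT ((0 XOR 0) NOR 0) AND 0)
= 0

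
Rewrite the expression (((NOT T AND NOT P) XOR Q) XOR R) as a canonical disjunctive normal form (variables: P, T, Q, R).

(NOT P AND NOT T AND NOT Q AND NOT R) OR (NOT P AND NOT T AND Q AND R) OR (NOT P AND T AND NOT Q AND R) OR (NOT P AND T AND Q AND NOT R) OR (P AND NOT T AND NOT Q AND R) OR (P AND NOT T AND Q AND NOT R) OR (P AND T AND NOT Q AND R) OR (P AND T AND Q AND NOT R)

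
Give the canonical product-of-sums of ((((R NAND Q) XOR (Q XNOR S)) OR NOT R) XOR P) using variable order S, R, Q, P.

ΠM(1, 3, 4, 6, 9, 11, 13, 15) = (S OR R OR Q OR NOT P) AND (S OR R OR NOT Q OR NOT P) AND (S OR NOT R OR Q OR P) AND (S OR NOT R OR NOT Q OR P) AND (NOT S OR R OR Q OR NOT P) AND (NOT S OR R OR NOT Q OR NOT P) AND (NOT S OR NOT R OR Q OR NOT P) AND (NOT S OR NOT R OR NOT Q OR NOT P)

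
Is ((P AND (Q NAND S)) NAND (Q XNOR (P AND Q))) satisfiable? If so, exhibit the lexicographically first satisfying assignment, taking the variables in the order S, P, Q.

S=0, P=0, Q=0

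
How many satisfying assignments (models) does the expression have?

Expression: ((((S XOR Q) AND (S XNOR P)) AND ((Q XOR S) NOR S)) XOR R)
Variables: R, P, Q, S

Satisfying assignments: (1,0,0,0), (1,0,0,1), (1,0,1,0), (1,0,1,1), (1,1,0,0), (1,1,0,1), (1,1,1,0), (1,1,1,1)
Count: 8 out of 16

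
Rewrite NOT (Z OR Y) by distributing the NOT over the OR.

NOT Z AND NOT Y
De Morgan's: NOT(OR of terms) = AND of negations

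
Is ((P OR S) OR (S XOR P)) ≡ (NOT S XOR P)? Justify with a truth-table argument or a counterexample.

No. Counterexample: with P=0, S=0, Expression 1 = 0 but Expression 2 = 1.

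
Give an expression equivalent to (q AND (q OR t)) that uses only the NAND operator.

((q NAND ((q NAND q) NAND (t NAND t))) NAND (q NAND ((q NAND q) NAND (t NAND t))))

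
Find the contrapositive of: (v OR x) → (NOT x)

Contrapositive: x → NOT (v OR x)
Note: A statement and its contrapositive are logically equivalent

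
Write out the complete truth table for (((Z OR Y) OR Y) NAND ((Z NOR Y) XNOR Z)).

Z | Y | Output
--------------
0 | 0 | 1
0 | 1 | 0
1 | 0 | 1
1 | 1 | 1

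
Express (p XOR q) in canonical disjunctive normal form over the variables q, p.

(NOT q AND p) OR (q AND NOT p)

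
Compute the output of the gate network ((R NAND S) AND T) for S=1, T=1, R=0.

Substituting: ((0 NAND 1) AND 1)
= 1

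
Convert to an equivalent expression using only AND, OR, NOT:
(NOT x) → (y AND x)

x OR (y AND x)
(Implication elimination: A → B = NOT A OR B)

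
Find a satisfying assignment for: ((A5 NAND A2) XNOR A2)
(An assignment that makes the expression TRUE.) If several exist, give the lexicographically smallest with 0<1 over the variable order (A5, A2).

A5=0, A2=1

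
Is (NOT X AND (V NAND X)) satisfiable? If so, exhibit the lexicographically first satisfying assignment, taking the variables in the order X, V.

X=0, V=0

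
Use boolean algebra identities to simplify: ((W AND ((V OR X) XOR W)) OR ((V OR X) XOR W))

By absorption (E OR (E AND v) = E):
= ((V OR X) XOR W)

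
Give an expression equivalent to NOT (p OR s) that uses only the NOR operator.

(((p NOR s) NOR (p NOR s)) NOR ((p NOR s) NOR (p NOR s)))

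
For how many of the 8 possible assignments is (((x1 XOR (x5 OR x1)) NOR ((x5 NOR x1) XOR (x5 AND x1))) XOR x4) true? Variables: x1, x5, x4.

Satisfying assignments: (0,0,1), (0,1,1), (1,0,0), (1,1,1)
Count: 4 out of 8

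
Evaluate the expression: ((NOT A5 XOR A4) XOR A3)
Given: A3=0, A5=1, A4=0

Substituting: ((NOT 1 XOR 0) XOR 0)
= 0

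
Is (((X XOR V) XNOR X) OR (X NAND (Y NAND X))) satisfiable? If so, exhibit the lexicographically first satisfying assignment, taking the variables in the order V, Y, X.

V=0, Y=0, X=0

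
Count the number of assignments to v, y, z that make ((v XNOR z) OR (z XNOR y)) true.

Satisfying assignments: (0,0,0), (0,1,0), (0,1,1), (1,0,0), (1,0,1), (1,1,1)
Count: 6 out of 8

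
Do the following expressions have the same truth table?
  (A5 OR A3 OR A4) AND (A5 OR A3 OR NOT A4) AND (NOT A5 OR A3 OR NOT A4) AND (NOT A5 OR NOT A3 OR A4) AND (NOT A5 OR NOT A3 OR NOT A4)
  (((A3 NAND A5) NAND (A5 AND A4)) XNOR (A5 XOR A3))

Yes, they are equivalent — the two output columns agree on all 8 assignments:
A5 | A3 | A4 | Expression 1 | Expression 2
------------------------------------------
0 | 0 | 0 | 0 | 0
0 | 0 | 1 | 0 | 0
0 | 1 | 0 | 1 | 1
0 | 1 | 1 | 1 | 1
1 | 0 | 0 | 1 | 1
1 | 0 | 1 | 0 | 0
1 | 1 | 0 | 0 | 0
1 | 1 | 1 | 0 | 0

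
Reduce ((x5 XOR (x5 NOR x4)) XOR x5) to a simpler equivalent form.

By XOR self-cancellation ((E XOR v) XOR v = E):
= (x5 NOR x4)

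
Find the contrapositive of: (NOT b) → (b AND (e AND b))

Contrapositive: NOT (b AND (e AND b)) → b
Note: A statement and its contrapositive are logically equivalent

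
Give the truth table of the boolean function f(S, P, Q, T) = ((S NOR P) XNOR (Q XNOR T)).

S | P | Q | T | Output
----------------------
0 | 0 | 0 | 0 | 1
0 | 0 | 0 | 1 | 0
0 | 0 | 1 | 0 | 0
0 | 0 | 1 | 1 | 1
0 | 1 | 0 | 0 | 0
0 | 1 | 0 | 1 | 1
0 | 1 | 1 | 0 | 1
0 | 1 | 1 | 1 | 0
1 | 0 | 0 | 0 | 0
1 | 0 | 0 | 1 | 1
1 | 0 | 1 | 0 | 1
1 | 0 | 1 | 1 | 0
1 | 1 | 0 | 0 | 0
1 | 1 | 0 | 1 | 1
1 | 1 | 1 | 0 | 1
1 | 1 | 1 | 1 | 0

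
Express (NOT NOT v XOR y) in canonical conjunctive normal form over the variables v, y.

(v OR y) AND (NOT v OR NOT y)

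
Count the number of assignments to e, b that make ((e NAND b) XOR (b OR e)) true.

Satisfying assignments: (0,0), (1,1)
Count: 2 out of 4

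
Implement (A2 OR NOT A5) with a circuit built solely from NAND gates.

((A2 NAND A2) NAND ((A5 NAND A5) NAND (A5 NAND A5)))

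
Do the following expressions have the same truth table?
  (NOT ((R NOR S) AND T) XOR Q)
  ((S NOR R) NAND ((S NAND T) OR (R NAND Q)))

No. Counterexample: with Q=0, R=0, S=0, T=0, Expression 1 = 1 but Expression 2 = 0.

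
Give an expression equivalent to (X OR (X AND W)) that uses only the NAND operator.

((X NAND X) NAND (((X NAND W) NAND (X NAND W)) NAND ((X NAND W) NAND (X NAND W))))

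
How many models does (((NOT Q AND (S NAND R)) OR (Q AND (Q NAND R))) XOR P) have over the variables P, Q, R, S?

Satisfying assignments: (0,0,0,0), (0,0,0,1), (0,0,1,0), (0,1,0,0), (0,1,0,1), (1,0,1,1), (1,1,1,0), (1,1,1,1)
Count: 8 out of 16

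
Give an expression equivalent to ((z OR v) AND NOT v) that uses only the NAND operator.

((((z NAND z) NAND (v NAND v)) NAND (v NAND v)) NAND (((z NAND z) NAND (v NAND v)) NAND (v NAND v)))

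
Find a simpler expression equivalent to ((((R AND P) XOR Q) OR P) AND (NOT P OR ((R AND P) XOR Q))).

By distribution ((E OR v) AND (E OR NOT v) = E):
= ((R AND P) XOR Q)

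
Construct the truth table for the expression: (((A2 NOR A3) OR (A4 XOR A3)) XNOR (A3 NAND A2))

A2 | A3 | A4 | Output
---------------------
0 | 0 | 0 | 1
0 | 0 | 1 | 1
0 | 1 | 0 | 1
0 | 1 | 1 | 0
1 | 0 | 0 | 0
1 | 0 | 1 | 1
1 | 1 | 0 | 0
1 | 1 | 1 | 1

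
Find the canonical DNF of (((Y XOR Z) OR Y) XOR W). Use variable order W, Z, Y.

(NOT W AND NOT Z AND Y) OR (NOT W AND Z AND NOT Y) OR (NOT W AND Z AND Y) OR (W AND NOT Z AND NOT Y)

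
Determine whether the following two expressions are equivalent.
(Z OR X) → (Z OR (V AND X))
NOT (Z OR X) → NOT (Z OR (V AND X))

No, Inverse is not equivalent to original (counterexample: Z=0, X=1, V=0)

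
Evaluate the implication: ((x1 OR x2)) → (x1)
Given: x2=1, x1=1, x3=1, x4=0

Antecedent ((x1 OR x2)) = 1; consequent (x1) = 1.
1 → 1 = 1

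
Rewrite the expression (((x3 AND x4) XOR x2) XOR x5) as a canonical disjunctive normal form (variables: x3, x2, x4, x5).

(NOT x3 AND NOT x2 AND NOT x4 AND x5) OR (NOT x3 AND NOT x2 AND x4 AND x5) OR (NOT x3 AND x2 AND NOT x4 AND NOT x5) OR (NOT x3 AND x2 AND x4 AND NOT x5) OR (x3 AND NOT x2 AND NOT x4 AND x5) OR (x3 AND NOT x2 AND x4 AND NOT x5) OR (x3 AND x2 AND NOT x4 AND NOT x5) OR (x3 AND x2 AND x4 AND x5)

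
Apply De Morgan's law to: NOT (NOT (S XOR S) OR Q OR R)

(S XOR S) AND NOT Q AND NOT R
De Morgan's: NOT(OR of terms) = AND of negations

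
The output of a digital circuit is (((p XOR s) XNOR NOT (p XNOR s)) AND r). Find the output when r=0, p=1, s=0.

Substituting: (((1 XOR 0) XNOR NOT (1 XNOR 0)) AND 0)
= 0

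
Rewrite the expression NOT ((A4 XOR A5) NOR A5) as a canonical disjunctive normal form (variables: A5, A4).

(NOT A5 AND A4) OR (A5 AND NOT A4) OR (A5 AND A4)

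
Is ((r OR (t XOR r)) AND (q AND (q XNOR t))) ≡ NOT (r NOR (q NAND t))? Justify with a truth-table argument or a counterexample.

No. Counterexample: with q=0, t=0, r=0, Expression 1 = 0 but Expression 2 = 1.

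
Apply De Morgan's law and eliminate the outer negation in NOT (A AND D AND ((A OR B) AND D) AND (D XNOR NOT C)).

NOT A OR NOT D OR NOT ((A OR B) AND D) OR NOT (D XNOR NOT C)
De Morgan's: NOT(AND of terms) = OR of negations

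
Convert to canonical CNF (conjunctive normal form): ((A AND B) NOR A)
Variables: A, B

(NOT A OR B) AND (NOT A OR NOT B)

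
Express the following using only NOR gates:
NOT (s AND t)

(((s NOR s) NOR (t NOR t)) NOR ((s NOR s) NOR (t NOR t)))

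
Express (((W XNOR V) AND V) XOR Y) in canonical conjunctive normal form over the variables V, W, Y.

(V OR W OR Y) AND (V OR NOT W OR Y) AND (NOT V OR W OR Y) AND (NOT V OR NOT W OR NOT Y)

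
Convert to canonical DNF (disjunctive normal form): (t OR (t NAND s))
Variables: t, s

(NOT t AND NOT s) OR (NOT t AND s) OR (t AND NOT s) OR (t AND s)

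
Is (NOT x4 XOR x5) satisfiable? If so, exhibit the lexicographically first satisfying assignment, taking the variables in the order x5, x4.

x5=0, x4=0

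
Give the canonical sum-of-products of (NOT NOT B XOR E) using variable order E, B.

Σm(1, 2) = (NOT E AND B) OR (E AND NOT B)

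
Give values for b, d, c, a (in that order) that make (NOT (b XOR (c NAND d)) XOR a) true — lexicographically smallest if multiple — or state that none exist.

b=0, d=0, c=0, a=1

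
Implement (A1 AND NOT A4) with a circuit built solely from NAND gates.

((A1 NAND (A4 NAND A4)) NAND (A1 NAND (A4 NAND A4)))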